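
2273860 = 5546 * 410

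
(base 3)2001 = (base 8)67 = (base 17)34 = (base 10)55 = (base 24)27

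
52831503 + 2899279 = 55730782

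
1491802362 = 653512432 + 838289930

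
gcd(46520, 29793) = 1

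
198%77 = 44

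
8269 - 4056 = 4213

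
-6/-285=2/95 ≈ 0.0211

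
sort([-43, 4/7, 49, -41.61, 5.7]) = [-43, -41.61, 4/7, 5.7, 49]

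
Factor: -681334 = -1*2^1*443^1*769^1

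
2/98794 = 1/49397 ≈ 0.0000202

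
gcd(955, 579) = 1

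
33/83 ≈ 0.398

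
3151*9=28359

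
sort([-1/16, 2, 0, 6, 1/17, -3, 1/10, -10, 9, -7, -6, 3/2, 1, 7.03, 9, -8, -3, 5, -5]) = [-10, -8, -7, -6, -5, -3, -3, -1/16, 0, 1/17, 1/10, 1, 3/2, 2, 5, 6, 7.03, 9, 9]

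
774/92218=387/46109 ≈ 0.00839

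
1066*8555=9119630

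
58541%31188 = 27353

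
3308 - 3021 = 287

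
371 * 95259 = 35341089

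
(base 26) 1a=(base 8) 44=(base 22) 1e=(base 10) 36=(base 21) 1f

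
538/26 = 20 + 9/13 ≈ 20.69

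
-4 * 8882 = -35528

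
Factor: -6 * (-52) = 2^3 * 3^1 * 13^1 = 312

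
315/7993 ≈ 0.0394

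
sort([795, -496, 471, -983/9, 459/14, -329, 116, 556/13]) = [-496, -329, -983/9, 459/14, 556/13, 116, 471, 795]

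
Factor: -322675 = -1*5^2*12907^1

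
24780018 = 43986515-19206497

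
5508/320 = 17 + 17/80 ≈ 17.21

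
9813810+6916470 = 16730280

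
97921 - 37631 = 60290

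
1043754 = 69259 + 974495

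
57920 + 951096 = 1009016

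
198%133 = 65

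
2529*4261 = 10776069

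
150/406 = 75/203 ≈ 0.369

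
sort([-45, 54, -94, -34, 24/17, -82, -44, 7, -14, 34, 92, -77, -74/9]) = [-94, -82, -77, -45, -44, -34, -14, -74/9, 24/17, 7, 34, 54, 92]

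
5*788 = 3940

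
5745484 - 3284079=2461405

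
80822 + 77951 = 158773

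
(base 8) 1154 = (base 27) mq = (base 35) hp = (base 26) nm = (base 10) 620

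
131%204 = 131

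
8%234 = 8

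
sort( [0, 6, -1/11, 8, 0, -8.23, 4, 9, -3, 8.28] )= [-8.23, -3, -1/11, 0, 0, 4, 6, 8, 8.28, 9] 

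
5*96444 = 482220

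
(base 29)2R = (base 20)45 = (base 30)2P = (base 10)85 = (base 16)55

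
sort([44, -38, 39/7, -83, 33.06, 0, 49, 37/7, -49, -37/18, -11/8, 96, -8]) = [-83, -49, -38, -8, -37/18, -11/8, 0, 37/7, 39/7, 33.06, 44, 49, 96]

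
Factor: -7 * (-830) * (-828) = -1 * 2^3 * 3^2 * 5^1 * 7^1 * 23^1 * 83^1 = -4810680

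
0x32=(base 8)62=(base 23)24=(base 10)50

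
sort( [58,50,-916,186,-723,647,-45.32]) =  [-916,-723,-45.32,50,58,186,647]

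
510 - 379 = 131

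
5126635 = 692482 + 4434153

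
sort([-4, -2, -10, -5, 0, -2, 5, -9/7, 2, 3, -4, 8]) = [-10, -5, -4, -4, -2, -2, -9/7, 0, 2, 3, 5, 8]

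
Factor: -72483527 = -1 * 79^1 * 917513^1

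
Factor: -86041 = -1*139^1*619^1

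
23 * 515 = 11845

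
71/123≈0.577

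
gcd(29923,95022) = 1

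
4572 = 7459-2887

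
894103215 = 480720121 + 413383094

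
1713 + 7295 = 9008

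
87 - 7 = 80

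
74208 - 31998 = 42210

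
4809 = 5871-1062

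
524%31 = 28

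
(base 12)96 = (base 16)72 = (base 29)3r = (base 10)114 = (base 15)79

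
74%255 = 74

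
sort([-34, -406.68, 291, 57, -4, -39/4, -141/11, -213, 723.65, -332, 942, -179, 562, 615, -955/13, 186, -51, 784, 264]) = [-406.68, -332, -213, -179, -955/13, -51, -34, -141/11, -39/4, -4, 57, 186, 264, 291, 562, 615, 723.65, 784, 942]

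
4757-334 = 4423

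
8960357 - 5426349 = 3534008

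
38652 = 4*9663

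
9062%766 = 636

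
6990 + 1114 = 8104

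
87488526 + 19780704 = 107269230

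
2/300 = 1/150 ≈ 0.00667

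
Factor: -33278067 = -1 * 3^3 * 223^1 * 5527^1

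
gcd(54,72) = 18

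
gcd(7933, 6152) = 1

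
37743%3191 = 2642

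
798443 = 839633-41190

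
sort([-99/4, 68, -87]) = [-87, -99/4, 68]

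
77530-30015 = 47515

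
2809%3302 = 2809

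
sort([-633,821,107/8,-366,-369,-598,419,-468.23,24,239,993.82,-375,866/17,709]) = [-633,-598,-468.23,-375,-369,-366,107/8,24,866/17,239,419,709,821,993.82]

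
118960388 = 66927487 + 52032901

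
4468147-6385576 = -1917429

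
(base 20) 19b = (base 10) 591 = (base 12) 413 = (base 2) 1001001111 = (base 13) 366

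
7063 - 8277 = -1214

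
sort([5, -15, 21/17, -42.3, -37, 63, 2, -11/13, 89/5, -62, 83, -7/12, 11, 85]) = [-62, -42.3, -37, -15, -11/13, -7/12, 21/17, 2, 5, 11, 89/5, 63, 83, 85]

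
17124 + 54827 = 71951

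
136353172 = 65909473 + 70443699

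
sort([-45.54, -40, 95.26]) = [-45.54, -40, 95.26]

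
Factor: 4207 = 7^1 * 601^1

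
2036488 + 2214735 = 4251223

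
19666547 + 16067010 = 35733557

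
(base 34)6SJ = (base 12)46AB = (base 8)17343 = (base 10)7907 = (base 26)BI3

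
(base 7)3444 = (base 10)1257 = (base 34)12x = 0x4e9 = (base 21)2hi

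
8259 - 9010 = -751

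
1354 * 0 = 0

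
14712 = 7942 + 6770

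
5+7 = 12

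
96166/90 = 48083/45 ≈ 1068.51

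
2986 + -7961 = -4975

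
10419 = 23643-13224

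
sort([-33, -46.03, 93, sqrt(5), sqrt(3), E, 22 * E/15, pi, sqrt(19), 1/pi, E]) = [-46.03, -33, 1/pi, sqrt(3), sqrt(5), E, E, pi, 22 * E/15, sqrt(19), 93]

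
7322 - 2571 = 4751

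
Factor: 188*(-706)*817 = -1*2^3*19^1*43^1*47^1*353^1 = -108438776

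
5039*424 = 2136536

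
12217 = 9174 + 3043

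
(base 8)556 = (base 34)aq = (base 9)446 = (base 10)366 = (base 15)196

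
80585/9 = 8953 + 8/9 ≈ 8953.89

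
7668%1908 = 36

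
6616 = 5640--976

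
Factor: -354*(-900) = 2^3*3^3*5^2*59^1 = 318600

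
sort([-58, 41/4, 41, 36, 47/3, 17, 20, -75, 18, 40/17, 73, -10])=[-75, -58, -10, 40/17, 41/4, 47/3, 17, 18, 20, 36, 41, 73]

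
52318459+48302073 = 100620532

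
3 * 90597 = 271791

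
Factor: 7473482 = 2^1 * 23^1 * 37^1 * 4391^1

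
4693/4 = 1173+1/4 = 1173.25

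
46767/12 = 3897 + 1/4 = 3897.25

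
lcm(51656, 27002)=1188088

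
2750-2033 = 717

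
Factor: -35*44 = -1*2^2*5^1*7^1*11^1 = -1540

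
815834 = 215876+599958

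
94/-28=-3 - 5/14 ≈ -3.36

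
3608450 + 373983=3982433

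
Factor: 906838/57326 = 41^1*11059^1*28663^(-1) = 453419/28663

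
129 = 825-696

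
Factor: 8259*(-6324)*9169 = -1*2^2*3^2*17^1*31^1*53^1*173^1*2753^1 = -478896099804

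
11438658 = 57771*198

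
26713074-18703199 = 8009875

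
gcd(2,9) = 1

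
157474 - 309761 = -152287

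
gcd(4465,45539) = 1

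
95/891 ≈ 0.107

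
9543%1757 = 758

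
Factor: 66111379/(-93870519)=-1*3^(-1)*67^1*986737^1*31290173^(-1)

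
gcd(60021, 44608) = 1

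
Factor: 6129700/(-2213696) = -1*2^(-4)*5^2*34589^(-1)*61297^1 = -1532425/553424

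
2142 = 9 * 238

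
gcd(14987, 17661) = 7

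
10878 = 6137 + 4741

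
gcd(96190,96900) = 10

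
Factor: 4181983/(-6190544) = -1*2^(-4)*13^1*17^1*37^(-1)*127^1*149^1*10457^(-1)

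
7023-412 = 6611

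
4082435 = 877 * 4655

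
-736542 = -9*81838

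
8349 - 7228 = 1121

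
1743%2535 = 1743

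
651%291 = 69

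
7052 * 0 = 0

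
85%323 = 85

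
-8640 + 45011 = 36371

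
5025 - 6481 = -1456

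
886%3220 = 886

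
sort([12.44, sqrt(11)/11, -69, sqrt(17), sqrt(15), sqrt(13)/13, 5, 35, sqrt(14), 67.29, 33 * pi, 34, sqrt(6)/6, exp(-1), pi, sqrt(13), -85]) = [-85, -69, sqrt(13)/13, sqrt(11)/11, exp(-1), sqrt(6)/6, pi, sqrt(13), sqrt(14), sqrt(15), sqrt(17), 5, 12.44, 34, 35, 67.29, 33 * pi]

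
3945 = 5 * 789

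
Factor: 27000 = 2^3*3^3*5^3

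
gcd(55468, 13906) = 2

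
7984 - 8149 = -165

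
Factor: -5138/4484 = -1*2^(-1)*7^1*19^(-1)*59^(-1)*367^1 = -2569/2242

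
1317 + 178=1495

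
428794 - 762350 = -333556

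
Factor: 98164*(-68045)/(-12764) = 5^1*11^1*23^1*31^1*97^1*439^1*3191^(-1) = 1669892345/3191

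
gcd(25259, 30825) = 1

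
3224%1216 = 792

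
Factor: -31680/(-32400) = 2^2 * 3^(-2) * 5^(-1) * 11^1 = 44/45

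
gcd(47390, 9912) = 14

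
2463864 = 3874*636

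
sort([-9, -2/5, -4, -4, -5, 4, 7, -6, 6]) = [-9, -6, -5, -4, -4, -2/5, 4, 6, 7]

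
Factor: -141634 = -1*2^1*23^1*3079^1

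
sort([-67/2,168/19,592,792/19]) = [-67/2,168/19,792/19,592]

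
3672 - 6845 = -3173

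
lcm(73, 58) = 4234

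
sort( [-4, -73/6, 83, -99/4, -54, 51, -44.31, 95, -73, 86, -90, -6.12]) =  [-90, -73, -54, -44.31, -99/4, -73/6, -6.12, -4, 51, 83, 86, 95]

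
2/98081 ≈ 0.0000204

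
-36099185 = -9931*3635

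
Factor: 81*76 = 2^2*3^4*19^1 = 6156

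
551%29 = 0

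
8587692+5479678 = 14067370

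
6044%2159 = 1726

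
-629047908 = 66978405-696026313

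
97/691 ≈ 0.140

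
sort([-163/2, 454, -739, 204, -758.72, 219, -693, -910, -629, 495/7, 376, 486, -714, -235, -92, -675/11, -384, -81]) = [-910, -758.72, -739, -714, -693, -629, -384, -235, -92, -163/2, -81, -675/11, 495/7, 204, 219, 376, 454, 486]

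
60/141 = 20/47 ≈ 0.426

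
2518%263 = 151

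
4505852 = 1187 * 3796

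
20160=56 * 360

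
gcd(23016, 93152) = 8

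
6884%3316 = 252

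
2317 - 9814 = -7497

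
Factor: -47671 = -1 * 13^1 * 19^1 * 193^1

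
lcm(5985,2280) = 47880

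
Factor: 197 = 197^1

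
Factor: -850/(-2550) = 3^(-1) = 1/3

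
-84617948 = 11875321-96493269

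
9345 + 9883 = 19228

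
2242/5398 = 1121/2699 ≈ 0.415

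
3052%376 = 44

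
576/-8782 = -288/4391 ≈ -0.0656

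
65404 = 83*788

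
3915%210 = 135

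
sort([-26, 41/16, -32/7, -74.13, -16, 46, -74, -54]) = [-74.13, -74, -54, -26, -16, -32/7, 41/16, 46]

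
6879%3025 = 829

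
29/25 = 1 + 4/25 = 1.16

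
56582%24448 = 7686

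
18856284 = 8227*2292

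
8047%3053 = 1941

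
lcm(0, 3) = 0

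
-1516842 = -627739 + -889103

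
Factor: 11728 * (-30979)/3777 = -1 * 2^4 * 3^(-1) * 13^1 * 733^1 * 1259^(-1) * 2383^1 = -363321712/3777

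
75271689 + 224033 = 75495722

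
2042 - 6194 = -4152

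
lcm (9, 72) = 72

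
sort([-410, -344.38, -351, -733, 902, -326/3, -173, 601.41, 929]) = [-733, -410, -351, -344.38, -173, -326/3, 601.41, 902, 929]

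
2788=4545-1757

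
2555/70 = 36 + 1/2 = 36.50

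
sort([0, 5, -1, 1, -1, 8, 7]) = [-1, -1, 0, 1, 5, 7, 8]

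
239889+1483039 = 1722928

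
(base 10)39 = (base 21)1i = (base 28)1b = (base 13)30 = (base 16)27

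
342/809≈0.423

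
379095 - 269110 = 109985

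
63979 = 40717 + 23262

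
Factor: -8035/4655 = -1 * 7^(-2) * 19^(-1) * 1607^1 = -1607/931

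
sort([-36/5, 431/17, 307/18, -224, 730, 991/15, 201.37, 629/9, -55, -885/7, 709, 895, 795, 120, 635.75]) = [-224, -885/7, -55, -36/5, 307/18, 431/17, 991/15, 629/9, 120, 201.37, 635.75, 709, 730, 795, 895]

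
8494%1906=870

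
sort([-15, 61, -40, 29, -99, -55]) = [-99, -55, -40, -15, 29, 61]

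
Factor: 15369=3^1*47^1*109^1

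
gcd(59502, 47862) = 6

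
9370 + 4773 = 14143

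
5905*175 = 1033375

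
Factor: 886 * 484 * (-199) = -1 * 2^3 * 11^2 * 199^1 * 443^1 = -85335976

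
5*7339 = 36695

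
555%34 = 11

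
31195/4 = 7798 + 3/4 = 7798.75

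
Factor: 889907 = 889907^1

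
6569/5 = 1313 + 4/5 = 1313.80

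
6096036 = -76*(-80211)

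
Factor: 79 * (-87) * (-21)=3^2 * 7^1 * 29^1 * 79^1=144333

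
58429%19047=1288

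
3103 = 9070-5967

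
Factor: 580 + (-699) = -1*7^1*17^1 = -119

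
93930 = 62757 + 31173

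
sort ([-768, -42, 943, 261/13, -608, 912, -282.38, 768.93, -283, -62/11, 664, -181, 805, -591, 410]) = [-768, -608, -591, -283, -282.38, -181, -42, -62/11, 261/13, 410, 664, 768.93, 805, 912, 943]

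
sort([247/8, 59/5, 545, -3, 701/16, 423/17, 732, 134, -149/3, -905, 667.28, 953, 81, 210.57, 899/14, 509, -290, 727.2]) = [-905, -290, -149/3, -3, 59/5, 423/17, 247/8, 701/16, 899/14, 81, 134, 210.57, 509, 545, 667.28, 727.2, 732, 953]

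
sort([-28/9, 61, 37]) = [-28/9, 37, 61]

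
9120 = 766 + 8354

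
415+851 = 1266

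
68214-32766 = 35448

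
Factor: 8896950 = 2^1*3^2*5^2*17^1*1163^1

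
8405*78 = 655590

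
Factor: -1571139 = -1*3^2*174571^1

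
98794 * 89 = 8792666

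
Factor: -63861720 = -1*2^3*3^1*5^1*13^2*47^1*67^1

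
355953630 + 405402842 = 761356472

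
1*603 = 603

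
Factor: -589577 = -1 * 17^1 * 79^1 * 439^1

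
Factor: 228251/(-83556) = -1*2^(-2)*3^(-2)*11^(-1)*211^(-1)*228251^1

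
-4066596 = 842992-4909588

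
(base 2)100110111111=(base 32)2dv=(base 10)2495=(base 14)ca3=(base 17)8ad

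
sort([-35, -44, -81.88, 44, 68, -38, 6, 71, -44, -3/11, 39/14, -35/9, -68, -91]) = [-91, -81.88, -68, -44, -44, -38, -35, -35/9, -3/11, 39/14, 6, 44, 68, 71]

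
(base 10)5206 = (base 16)1456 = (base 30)5ng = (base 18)g14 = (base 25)886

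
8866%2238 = 2152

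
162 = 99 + 63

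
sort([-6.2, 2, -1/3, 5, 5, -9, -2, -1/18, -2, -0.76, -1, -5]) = [-9, -6.2, -5, -2, -2, -1, -0.76, -1/3, -1/18, 2, 5, 5]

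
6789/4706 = 1+2083/4706 ≈ 1.44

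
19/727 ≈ 0.0261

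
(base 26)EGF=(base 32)9L7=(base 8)23247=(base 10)9895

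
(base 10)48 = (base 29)1j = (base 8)60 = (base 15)33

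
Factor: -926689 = -1*926689^1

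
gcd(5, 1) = 1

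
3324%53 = 38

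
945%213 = 93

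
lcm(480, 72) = 1440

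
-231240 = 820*(-282)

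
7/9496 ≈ 0.000737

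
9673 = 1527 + 8146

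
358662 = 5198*69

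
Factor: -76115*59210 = -1*2^1*5^2*13^1*31^1*191^1*1171^1 = -4506769150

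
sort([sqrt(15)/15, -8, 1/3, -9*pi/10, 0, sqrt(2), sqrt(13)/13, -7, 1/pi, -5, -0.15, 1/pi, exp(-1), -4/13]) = [-8, -7, -5, -9*pi/10, -4/13, -0.15, 0, sqrt(15)/15, sqrt(13)/13, 1/pi, 1/pi, 1/3, exp(-1), sqrt(2)]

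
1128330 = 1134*995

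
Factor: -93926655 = -1*3^3*5^1*79^1*8807^1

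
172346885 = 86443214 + 85903671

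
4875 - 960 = 3915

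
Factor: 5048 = 2^3 * 631^1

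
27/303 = 9/101≈0.0891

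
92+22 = 114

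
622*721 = 448462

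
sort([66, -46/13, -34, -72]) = [-72, -34, -46/13, 66]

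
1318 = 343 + 975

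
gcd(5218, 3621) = 1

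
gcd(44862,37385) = 7477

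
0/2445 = 0 = 0.00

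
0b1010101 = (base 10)85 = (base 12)71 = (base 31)2n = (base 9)104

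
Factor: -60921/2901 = -1 * 3^1 * 7^1 = -21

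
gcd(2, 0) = 2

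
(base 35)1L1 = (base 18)60H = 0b11110101001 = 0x7A9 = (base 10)1961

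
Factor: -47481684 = -1 * 2^2 * 3^1 * 19^1 * 208253^1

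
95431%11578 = 2807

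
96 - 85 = 11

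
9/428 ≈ 0.0210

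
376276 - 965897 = -589621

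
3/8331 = 1/2777 ≈ 0.000360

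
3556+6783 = 10339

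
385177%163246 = 58685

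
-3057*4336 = -13255152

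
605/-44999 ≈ -0.0134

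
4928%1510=398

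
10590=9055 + 1535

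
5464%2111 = 1242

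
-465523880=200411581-665935461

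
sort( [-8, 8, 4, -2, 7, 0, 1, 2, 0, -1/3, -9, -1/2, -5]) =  [-9, -8, -5, -2, -1/2, -1/3, 0, 0, 1, 2, 4, 7, 8]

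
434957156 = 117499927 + 317457229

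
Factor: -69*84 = -1*2^2*3^2*7^1*23^1 = -5796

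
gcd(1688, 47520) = 8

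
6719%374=361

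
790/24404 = 395/12202 ≈ 0.0324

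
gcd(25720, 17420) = 20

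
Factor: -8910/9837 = -1*2^1*3^2*5^1*11^1*1093^(-1) = -990/1093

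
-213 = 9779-9992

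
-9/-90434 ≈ 0.0000995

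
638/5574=319/2787 ≈ 0.114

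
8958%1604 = 938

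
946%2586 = 946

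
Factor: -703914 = -1*2^1*3^1*117319^1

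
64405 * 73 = 4701565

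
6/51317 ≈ 0.000117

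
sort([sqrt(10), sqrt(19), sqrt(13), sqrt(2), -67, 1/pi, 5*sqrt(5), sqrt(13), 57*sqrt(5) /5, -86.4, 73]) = [-86.4, -67, 1/pi, sqrt(2), sqrt(10), sqrt(13), sqrt(13), sqrt(19), 5*sqrt(5), 57*sqrt(5) /5, 73]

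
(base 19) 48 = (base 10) 84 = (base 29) 2q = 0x54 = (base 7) 150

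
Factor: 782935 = 5^1 * 17^1 * 61^1 * 151^1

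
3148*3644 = 11471312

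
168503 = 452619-284116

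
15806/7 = 2258 = 2258.00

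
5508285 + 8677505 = 14185790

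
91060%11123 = 2076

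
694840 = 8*86855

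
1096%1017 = 79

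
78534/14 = 39267/7 ≈ 5609.57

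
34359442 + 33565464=67924906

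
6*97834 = 587004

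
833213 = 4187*199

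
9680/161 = 60 + 20/161 ≈ 60.12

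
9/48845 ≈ 0.000184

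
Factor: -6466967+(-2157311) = -1*2^1*13^1*89^1*3727^1 = -8624278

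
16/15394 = 8/7697 ≈ 0.00104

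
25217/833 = 30 + 227/833 ≈ 30.27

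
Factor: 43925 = 5^2*7^1*251^1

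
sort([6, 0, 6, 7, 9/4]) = [0, 9/4, 6, 6, 7]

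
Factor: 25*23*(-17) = -1*5^2*17^1*23^1 = -9775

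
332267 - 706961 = -374694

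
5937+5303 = 11240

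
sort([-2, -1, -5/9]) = [-2, -1, -5/9]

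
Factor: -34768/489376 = -1*2^(-1)*53^1*373^(-1) = -53/746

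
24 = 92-68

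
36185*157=5681045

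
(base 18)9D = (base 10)175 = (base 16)AF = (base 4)2233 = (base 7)340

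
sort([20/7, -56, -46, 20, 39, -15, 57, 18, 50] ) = [-56, -46, -15, 20/7, 18, 20, 39, 50, 57] 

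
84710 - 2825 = 81885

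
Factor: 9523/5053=31^ (-1)*89^1*107^1*163^ (-1)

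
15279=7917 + 7362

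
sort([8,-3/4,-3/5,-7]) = [-7,-3/4,-3/5,8]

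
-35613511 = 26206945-61820456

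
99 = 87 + 12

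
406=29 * 14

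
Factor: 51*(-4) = -1*2^2*3^1*17^1 = -204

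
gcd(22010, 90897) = 1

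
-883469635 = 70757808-954227443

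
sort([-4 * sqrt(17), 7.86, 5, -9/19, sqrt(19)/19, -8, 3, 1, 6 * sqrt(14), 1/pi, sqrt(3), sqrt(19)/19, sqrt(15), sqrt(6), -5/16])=[-4 * sqrt(17), -8, -9/19, -5/16, sqrt(19)/19, sqrt(19)/19, 1/pi, 1, sqrt(3), sqrt(6), 3, sqrt(15), 5, 7.86, 6 * sqrt(14)]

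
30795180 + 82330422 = 113125602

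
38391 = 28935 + 9456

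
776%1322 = 776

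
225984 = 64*3531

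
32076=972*33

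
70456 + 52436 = 122892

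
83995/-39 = -2153 - 28/39 ≈ -2153.72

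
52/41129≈0.00126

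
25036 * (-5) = -125180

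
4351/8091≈0.538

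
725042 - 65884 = 659158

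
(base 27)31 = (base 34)2e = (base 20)42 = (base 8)122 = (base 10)82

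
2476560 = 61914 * 40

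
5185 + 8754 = 13939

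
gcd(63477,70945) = 1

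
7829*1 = 7829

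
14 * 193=2702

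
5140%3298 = 1842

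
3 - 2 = 1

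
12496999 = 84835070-72338071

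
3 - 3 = 0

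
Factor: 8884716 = 2^2*3^1*23^1*32191^1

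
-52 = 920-972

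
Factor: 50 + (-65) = -1 * 3^1 * 5^1 = -15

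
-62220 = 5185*(-12)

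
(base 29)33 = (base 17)55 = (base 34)2m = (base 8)132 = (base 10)90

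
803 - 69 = 734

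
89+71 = 160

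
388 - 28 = 360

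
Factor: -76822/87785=-1*2^1*5^(-1)*71^1*97^(-1)*181^(-1)*541^1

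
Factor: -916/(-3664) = 2^(-2) = 1/4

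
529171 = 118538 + 410633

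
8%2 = 0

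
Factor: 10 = 2^1*5^1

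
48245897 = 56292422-8046525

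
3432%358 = 210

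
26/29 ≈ 0.897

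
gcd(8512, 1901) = 1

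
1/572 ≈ 0.00175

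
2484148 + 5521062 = 8005210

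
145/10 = 14+1/2 = 14.50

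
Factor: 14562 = 2^1*3^2*809^1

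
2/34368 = 1/17184 ≈ 0.0000582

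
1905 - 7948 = -6043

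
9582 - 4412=5170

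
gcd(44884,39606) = 14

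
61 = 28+33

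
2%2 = 0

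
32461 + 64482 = 96943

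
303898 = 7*43414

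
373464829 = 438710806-65245977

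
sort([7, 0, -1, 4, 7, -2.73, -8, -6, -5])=[-8, -6, -5, -2.73, -1, 0, 4, 7, 7]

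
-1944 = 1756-3700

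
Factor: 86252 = 2^2 * 21563^1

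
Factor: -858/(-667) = 2^1 * 3^1 * 11^1 * 13^1 * 23^(-1) * 29^(-1)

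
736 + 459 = 1195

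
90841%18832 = 15513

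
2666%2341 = 325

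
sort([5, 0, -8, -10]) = [-10, -8, 0, 5]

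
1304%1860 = 1304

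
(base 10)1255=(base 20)32f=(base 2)10011100111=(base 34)12v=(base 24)247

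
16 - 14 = 2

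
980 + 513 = 1493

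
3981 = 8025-4044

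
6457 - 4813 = 1644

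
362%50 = 12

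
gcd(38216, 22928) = 8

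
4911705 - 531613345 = -526701640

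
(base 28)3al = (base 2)101001011101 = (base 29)34e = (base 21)607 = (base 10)2653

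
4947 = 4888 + 59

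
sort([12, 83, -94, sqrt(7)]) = [-94, sqrt(7), 12, 83]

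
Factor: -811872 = -1*2^5*3^2*2819^1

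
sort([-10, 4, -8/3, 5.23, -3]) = [-10, -3, -8/3, 4, 5.23]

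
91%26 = 13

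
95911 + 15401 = 111312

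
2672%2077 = 595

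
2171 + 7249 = 9420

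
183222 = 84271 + 98951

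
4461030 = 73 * 61110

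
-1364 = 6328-7692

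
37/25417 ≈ 0.00146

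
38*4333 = 164654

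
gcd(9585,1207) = 71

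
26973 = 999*27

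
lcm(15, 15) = 15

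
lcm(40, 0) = 0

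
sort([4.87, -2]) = [-2, 4.87]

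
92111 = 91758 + 353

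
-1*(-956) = 956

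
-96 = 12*(-8)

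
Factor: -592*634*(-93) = 2^5*3^1*31^1*37^1*317^1 = 34905504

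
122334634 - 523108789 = -400774155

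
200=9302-9102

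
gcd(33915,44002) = 7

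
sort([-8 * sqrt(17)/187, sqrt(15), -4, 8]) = [-4, -8 * sqrt(17)/187, sqrt(15), 8]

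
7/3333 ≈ 0.00210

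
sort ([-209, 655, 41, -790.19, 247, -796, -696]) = [-796, -790.19, -696, -209, 41, 247, 655]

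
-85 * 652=-55420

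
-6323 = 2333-8656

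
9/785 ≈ 0.0115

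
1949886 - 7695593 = -5745707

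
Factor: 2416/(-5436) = -1*2^2*3^(-2) = -4/9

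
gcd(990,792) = 198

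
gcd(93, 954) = 3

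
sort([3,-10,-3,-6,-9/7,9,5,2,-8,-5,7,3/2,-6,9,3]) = [-10,-8,-6,-6,-5,-3,-9/7,3/2,2,3,3,5,7,9,9]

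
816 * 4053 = 3307248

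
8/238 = 4/119 ≈ 0.0336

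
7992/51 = 156 + 12/17 ≈ 156.71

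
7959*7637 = 60782883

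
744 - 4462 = -3718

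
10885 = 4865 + 6020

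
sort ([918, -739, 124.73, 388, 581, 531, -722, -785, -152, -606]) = [-785, -739, -722, -606, -152, 124.73, 388, 531, 581, 918]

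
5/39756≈0.000126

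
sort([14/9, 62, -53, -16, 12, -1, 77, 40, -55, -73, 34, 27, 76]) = [-73, -55, -53, -16, -1, 14/9, 12, 27, 34, 40, 62, 76, 77]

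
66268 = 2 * 33134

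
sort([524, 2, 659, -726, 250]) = [-726, 2, 250, 524, 659]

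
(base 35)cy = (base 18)174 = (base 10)454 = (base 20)12e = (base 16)1c6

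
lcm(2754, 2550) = 68850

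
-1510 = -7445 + 5935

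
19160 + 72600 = 91760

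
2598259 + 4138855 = 6737114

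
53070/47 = 1129 + 7/47 ≈ 1129.15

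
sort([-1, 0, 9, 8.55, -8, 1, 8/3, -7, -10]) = [-10, -8, -7, -1, 0, 1, 8/3, 8.55, 9]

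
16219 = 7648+8571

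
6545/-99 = -66 - 1/9 ≈ -66.11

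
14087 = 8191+5896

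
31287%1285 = 447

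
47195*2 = 94390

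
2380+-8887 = -6507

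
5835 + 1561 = 7396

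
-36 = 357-393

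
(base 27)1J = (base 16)2E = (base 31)1F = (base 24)1M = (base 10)46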